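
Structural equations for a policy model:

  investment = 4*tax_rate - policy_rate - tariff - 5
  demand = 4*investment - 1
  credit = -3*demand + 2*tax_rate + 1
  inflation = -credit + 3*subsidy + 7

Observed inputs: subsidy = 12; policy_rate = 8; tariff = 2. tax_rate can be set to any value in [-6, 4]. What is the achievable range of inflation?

Substituting into the investment equation gives investment = 4*tax_rate - 15.
Substituting into the demand equation gives demand = 16*tax_rate - 61.
This gives credit = -46*tax_rate + 184.
This gives inflation = 46*tax_rate - 141.
Linear in tax_rate, so extremes are at the endpoints: tax_rate = -6 gives inflation = -417; tax_rate = 4 gives inflation = 43.

-417 to 43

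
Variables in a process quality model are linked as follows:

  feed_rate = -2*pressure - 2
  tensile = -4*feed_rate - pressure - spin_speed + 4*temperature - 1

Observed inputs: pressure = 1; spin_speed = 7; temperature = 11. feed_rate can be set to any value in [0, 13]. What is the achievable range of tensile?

-17 to 35

Intervening on feed_rate fixes its value directly, overriding its dependence on pressure.
Substituting into the tensile equation gives tensile = -4*feed_rate + 35.
Linear in feed_rate, so extremes are at the endpoints: feed_rate = 0 gives tensile = 35; feed_rate = 13 gives tensile = -17.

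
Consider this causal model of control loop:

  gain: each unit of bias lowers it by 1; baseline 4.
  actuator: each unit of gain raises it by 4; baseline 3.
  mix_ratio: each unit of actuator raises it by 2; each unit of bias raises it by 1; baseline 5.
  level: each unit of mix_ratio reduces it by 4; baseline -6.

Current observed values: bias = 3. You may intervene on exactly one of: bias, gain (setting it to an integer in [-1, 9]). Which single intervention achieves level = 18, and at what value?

set bias = 7

Intervening on bias: with other inputs at their observed values, level = 28*bias - 178. Solving for 18 gives bias = 7, within [-1, 9].
Intervening on gain: level = -32*gain - 62. Reaching 18 requires gain = -5/2, not an integer.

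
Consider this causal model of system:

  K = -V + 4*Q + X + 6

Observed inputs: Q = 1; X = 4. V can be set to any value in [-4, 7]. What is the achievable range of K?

Substituting into the K equation gives K = -V + 14.
Linear in V, so extremes are at the endpoints: V = -4 gives K = 18; V = 7 gives K = 7.

7 to 18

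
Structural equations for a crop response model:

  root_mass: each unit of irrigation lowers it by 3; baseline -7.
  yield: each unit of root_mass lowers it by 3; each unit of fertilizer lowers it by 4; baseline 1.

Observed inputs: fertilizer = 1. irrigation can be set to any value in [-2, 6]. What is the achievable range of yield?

0 to 72

Substituting into the yield equation gives yield = 9*irrigation + 18.
Linear in irrigation, so extremes are at the endpoints: irrigation = -2 gives yield = 0; irrigation = 6 gives yield = 72.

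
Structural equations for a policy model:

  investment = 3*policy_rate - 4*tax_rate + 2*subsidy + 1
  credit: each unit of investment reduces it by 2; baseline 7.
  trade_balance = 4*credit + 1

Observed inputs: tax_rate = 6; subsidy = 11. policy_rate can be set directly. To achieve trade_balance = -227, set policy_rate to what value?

policy_rate = 11

Substituting into the investment equation gives investment = 3*policy_rate - 1.
Substituting into the credit equation gives credit = -6*policy_rate + 9.
This gives trade_balance = -24*policy_rate + 37.
Solve -24*policy_rate + 37 = -227: policy_rate = (-227 - 37) / -24 = 11.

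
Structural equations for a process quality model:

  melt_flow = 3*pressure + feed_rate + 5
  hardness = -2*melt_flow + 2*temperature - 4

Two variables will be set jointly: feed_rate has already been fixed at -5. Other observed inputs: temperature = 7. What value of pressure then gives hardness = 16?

With feed_rate held at -5:
Substituting into the melt_flow equation gives melt_flow = 3*pressure.
This gives hardness = -6*pressure + 10.
Solve -6*pressure + 10 = 16: pressure = (16 - 10) / -6 = -1.

pressure = -1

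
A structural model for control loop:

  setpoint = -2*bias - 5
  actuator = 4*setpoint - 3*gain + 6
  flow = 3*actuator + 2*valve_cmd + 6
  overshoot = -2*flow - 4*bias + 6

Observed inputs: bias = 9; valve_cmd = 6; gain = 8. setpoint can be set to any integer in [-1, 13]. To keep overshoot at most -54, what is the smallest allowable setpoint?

setpoint = 4

Intervening on setpoint fixes its value directly, overriding its dependence on bias.
Substituting into the actuator equation gives actuator = 4*setpoint - 18.
So flow = 12*setpoint - 36.
Substituting into the overshoot equation gives overshoot = -24*setpoint + 42.
Require -24*setpoint + 42 ≤ -54, so setpoint ≥ 4.
The smallest integer in [-1, 13] satisfying this is 4.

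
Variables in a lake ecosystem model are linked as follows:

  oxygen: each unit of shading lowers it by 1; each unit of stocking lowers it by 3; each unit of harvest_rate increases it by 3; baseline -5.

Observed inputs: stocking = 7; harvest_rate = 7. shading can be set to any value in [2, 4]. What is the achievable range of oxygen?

-9 to -7

Substituting into the oxygen equation gives oxygen = -shading - 5.
Linear in shading, so extremes are at the endpoints: shading = 2 gives oxygen = -7; shading = 4 gives oxygen = -9.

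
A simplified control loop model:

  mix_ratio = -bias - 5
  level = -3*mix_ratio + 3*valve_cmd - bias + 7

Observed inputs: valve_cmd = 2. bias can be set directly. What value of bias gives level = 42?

bias = 7

Substituting into the level equation gives level = 2*bias + 28.
Solve 2*bias + 28 = 42: bias = (42 - 28) / 2 = 7.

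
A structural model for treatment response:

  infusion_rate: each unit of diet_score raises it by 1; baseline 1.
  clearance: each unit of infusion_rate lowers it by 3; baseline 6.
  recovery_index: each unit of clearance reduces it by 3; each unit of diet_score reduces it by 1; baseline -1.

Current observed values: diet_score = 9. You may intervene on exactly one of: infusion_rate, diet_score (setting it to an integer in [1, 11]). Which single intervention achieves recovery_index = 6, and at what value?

Intervening on infusion_rate: recovery_index = 9*infusion_rate - 28. Reaching 6 requires infusion_rate = 34/9, not an integer.
Intervening on diet_score: with other inputs at their observed values, recovery_index = 8*diet_score - 10. Solving for 6 gives diet_score = 2, within [1, 11].

set diet_score = 2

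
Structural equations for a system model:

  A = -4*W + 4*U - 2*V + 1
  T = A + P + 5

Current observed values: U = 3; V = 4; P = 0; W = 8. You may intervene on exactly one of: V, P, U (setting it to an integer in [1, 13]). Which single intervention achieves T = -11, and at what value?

Intervening on V: T = -2*V - 14. Reaching -11 requires V = -3/2, not an integer.
Intervening on P: with other inputs at their observed values, T = P - 22. Solving for -11 gives P = 11, within [1, 13].
Intervening on U: T = 4*U - 34. Reaching -11 requires U = 23/4, not an integer.

set P = 11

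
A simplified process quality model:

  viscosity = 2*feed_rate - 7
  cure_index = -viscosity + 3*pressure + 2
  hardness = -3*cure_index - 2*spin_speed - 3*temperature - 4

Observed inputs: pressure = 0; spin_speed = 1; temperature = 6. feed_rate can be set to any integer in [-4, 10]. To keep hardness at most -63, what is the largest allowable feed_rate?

feed_rate = -2

Substituting into the cure_index equation gives cure_index = -2*feed_rate + 9.
Substituting into the hardness equation gives hardness = 6*feed_rate - 51.
Require 6*feed_rate - 51 ≤ -63, so feed_rate ≤ -2.
The largest integer in [-4, 10] satisfying this is -2.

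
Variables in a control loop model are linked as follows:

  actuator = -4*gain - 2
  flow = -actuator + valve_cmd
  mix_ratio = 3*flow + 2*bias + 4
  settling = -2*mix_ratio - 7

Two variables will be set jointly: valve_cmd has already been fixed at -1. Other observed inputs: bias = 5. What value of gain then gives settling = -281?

gain = 10

With valve_cmd held at -1:
Substituting into the flow equation gives flow = 4*gain + 1.
So mix_ratio = 12*gain + 17.
Substituting into the settling equation gives settling = -24*gain - 41.
Solve -24*gain - 41 = -281: gain = (-281 + 41) / -24 = 10.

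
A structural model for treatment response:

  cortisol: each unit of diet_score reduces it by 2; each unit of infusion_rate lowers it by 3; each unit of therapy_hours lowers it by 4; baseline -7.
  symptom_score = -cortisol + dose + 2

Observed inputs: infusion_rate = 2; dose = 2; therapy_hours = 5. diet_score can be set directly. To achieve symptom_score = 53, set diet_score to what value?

Substituting into the cortisol equation gives cortisol = -2*diet_score - 33.
Substituting into the symptom_score equation gives symptom_score = 2*diet_score + 37.
Solve 2*diet_score + 37 = 53: diet_score = (53 - 37) / 2 = 8.

diet_score = 8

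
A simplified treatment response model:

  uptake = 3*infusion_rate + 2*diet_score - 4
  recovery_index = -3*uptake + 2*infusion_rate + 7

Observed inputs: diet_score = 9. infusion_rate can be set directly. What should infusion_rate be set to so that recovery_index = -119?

infusion_rate = 12

Substituting into the uptake equation gives uptake = 3*infusion_rate + 14.
Substituting into the recovery_index equation gives recovery_index = -7*infusion_rate - 35.
Solve -7*infusion_rate - 35 = -119: infusion_rate = (-119 + 35) / -7 = 12.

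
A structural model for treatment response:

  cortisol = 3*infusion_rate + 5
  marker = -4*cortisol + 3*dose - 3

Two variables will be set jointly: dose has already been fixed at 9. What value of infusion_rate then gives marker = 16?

With dose held at 9:
Substituting into the marker equation gives marker = -12*infusion_rate + 4.
Solve -12*infusion_rate + 4 = 16: infusion_rate = (16 - 4) / -12 = -1.

infusion_rate = -1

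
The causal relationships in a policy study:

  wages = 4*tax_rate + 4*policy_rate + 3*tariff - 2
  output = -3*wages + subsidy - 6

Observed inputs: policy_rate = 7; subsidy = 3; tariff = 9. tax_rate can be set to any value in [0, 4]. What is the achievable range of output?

Substituting into the wages equation gives wages = 4*tax_rate + 53.
This gives output = -12*tax_rate - 162.
Linear in tax_rate, so extremes are at the endpoints: tax_rate = 0 gives output = -162; tax_rate = 4 gives output = -210.

-210 to -162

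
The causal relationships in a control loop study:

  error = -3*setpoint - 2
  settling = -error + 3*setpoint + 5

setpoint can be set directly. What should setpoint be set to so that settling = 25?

Substituting into the settling equation gives settling = 6*setpoint + 7.
Solve 6*setpoint + 7 = 25: setpoint = (25 - 7) / 6 = 3.

setpoint = 3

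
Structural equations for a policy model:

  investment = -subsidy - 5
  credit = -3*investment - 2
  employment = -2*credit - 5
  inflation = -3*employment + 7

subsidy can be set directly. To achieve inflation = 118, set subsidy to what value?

Substituting into the credit equation gives credit = 3*subsidy + 13.
Substituting into the employment equation gives employment = -6*subsidy - 31.
inflation becomes 18*subsidy + 100.
Solve 18*subsidy + 100 = 118: subsidy = (118 - 100) / 18 = 1.

subsidy = 1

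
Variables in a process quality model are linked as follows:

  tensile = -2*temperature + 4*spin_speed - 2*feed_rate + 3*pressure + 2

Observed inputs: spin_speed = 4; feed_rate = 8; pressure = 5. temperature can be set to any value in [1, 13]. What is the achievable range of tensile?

Substituting into the tensile equation gives tensile = -2*temperature + 17.
Linear in temperature, so extremes are at the endpoints: temperature = 1 gives tensile = 15; temperature = 13 gives tensile = -9.

-9 to 15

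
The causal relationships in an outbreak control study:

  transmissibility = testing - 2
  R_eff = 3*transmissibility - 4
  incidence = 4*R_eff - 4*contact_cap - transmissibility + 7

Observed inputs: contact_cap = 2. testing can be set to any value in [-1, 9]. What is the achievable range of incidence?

Substituting into the R_eff equation gives R_eff = 3*testing - 10.
Substituting into the incidence equation gives incidence = 11*testing - 39.
Linear in testing, so extremes are at the endpoints: testing = -1 gives incidence = -50; testing = 9 gives incidence = 60.

-50 to 60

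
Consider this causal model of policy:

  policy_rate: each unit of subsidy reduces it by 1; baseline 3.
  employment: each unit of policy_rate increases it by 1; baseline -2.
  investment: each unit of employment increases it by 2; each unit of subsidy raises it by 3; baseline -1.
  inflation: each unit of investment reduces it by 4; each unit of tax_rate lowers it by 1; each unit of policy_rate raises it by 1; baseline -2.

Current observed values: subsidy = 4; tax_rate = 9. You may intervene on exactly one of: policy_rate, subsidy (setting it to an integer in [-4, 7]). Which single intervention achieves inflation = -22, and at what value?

Intervening on policy_rate: inflation = -7*policy_rate - 39. Reaching -22 requires policy_rate = -17/7, not an integer.
Intervening on subsidy: with other inputs at their observed values, inflation = -5*subsidy - 12. Solving for -22 gives subsidy = 2, within [-4, 7].

set subsidy = 2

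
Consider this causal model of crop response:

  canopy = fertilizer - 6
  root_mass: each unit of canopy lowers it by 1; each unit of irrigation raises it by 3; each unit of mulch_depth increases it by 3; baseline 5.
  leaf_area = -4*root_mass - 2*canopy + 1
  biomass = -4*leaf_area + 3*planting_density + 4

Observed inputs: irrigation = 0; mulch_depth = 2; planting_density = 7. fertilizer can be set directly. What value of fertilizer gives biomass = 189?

fertilizer = 7

Substituting into the root_mass equation gives root_mass = -fertilizer + 17.
Substituting into the leaf_area equation gives leaf_area = 2*fertilizer - 55.
Substituting into the biomass equation gives biomass = -8*fertilizer + 245.
Solve -8*fertilizer + 245 = 189: fertilizer = (189 - 245) / -8 = 7.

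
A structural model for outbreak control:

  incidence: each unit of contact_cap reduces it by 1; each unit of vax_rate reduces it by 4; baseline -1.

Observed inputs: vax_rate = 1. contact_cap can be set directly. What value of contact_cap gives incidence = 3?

contact_cap = -8

Substituting into the incidence equation gives incidence = -contact_cap - 5.
Solve -contact_cap - 5 = 3: contact_cap = (3 + 5) / -1 = -8.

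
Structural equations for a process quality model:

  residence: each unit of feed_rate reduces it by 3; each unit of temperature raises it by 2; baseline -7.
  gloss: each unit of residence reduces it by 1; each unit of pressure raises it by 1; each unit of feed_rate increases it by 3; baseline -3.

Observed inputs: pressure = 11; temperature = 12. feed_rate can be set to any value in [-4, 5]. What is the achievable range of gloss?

-33 to 21

Substituting into the residence equation gives residence = -3*feed_rate + 17.
Substituting into the gloss equation gives gloss = 6*feed_rate - 9.
Linear in feed_rate, so extremes are at the endpoints: feed_rate = -4 gives gloss = -33; feed_rate = 5 gives gloss = 21.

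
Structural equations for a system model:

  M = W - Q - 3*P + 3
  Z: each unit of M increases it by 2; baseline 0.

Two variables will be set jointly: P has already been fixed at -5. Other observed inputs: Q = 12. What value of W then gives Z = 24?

W = 6

With P held at -5:
Substituting into the M equation gives M = W + 6.
Z becomes 2*W + 12.
Solve 2*W + 12 = 24: W = (24 - 12) / 2 = 6.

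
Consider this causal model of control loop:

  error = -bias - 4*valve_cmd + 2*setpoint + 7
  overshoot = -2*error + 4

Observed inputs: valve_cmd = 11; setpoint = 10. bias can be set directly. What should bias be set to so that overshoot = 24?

Substituting into the error equation gives error = -bias - 17.
Substituting into the overshoot equation gives overshoot = 2*bias + 38.
Solve 2*bias + 38 = 24: bias = (24 - 38) / 2 = -7.

bias = -7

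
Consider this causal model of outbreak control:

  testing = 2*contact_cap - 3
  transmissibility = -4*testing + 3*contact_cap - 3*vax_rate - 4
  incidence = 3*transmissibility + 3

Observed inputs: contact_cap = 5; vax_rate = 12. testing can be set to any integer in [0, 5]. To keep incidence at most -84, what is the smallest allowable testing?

Intervening on testing fixes its value directly, overriding its dependence on contact_cap.
Substituting into the transmissibility equation gives transmissibility = -4*testing - 25.
Substituting into the incidence equation gives incidence = -12*testing - 72.
Require -12*testing - 72 ≤ -84, so testing ≥ 1.
The smallest integer in [0, 5] satisfying this is 1.

testing = 1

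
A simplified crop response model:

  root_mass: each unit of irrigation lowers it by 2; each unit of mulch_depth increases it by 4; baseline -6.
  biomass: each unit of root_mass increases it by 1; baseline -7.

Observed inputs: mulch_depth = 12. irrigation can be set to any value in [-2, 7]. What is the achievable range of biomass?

21 to 39

Substituting into the root_mass equation gives root_mass = -2*irrigation + 42.
So biomass = -2*irrigation + 35.
Linear in irrigation, so extremes are at the endpoints: irrigation = -2 gives biomass = 39; irrigation = 7 gives biomass = 21.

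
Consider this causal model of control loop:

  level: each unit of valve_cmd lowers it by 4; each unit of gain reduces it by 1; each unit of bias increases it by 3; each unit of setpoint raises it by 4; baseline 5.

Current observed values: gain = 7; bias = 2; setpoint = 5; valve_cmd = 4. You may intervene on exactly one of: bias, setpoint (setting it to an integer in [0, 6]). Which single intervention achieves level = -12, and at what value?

Intervening on bias: level = 3*bias + 2. Reaching -12 requires bias = -14/3, not an integer.
Intervening on setpoint: with other inputs at their observed values, level = 4*setpoint - 12. Solving for -12 gives setpoint = 0, within [0, 6].

set setpoint = 0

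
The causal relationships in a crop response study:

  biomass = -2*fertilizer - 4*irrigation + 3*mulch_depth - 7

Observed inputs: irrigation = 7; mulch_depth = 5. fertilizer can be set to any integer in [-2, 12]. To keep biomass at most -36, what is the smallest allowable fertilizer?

Substituting into the biomass equation gives biomass = -2*fertilizer - 20.
Require -2*fertilizer - 20 ≤ -36, so fertilizer ≥ 8.
The smallest integer in [-2, 12] satisfying this is 8.

fertilizer = 8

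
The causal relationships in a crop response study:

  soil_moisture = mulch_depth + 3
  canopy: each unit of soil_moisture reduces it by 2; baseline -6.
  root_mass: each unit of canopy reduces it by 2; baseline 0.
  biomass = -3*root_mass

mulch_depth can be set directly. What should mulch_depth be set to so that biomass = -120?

Substituting into the canopy equation gives canopy = -2*mulch_depth - 12.
This gives root_mass = 4*mulch_depth + 24.
Substituting into the biomass equation gives biomass = -12*mulch_depth - 72.
Solve -12*mulch_depth - 72 = -120: mulch_depth = (-120 + 72) / -12 = 4.

mulch_depth = 4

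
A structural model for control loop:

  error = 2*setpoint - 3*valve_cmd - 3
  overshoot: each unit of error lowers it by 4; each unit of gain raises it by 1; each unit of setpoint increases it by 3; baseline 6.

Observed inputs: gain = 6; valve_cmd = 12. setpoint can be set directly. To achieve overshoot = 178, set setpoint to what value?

Substituting into the error equation gives error = 2*setpoint - 39.
This gives overshoot = -5*setpoint + 168.
Solve -5*setpoint + 168 = 178: setpoint = (178 - 168) / -5 = -2.

setpoint = -2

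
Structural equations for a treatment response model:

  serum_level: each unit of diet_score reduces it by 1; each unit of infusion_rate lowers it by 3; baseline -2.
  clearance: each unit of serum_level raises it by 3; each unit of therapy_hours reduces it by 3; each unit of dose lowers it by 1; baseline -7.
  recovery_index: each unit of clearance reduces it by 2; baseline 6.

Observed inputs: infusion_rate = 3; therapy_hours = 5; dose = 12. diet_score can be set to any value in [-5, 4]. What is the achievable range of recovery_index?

110 to 164

Substituting into the serum_level equation gives serum_level = -diet_score - 11.
Substituting into the clearance equation gives clearance = -3*diet_score - 67.
Substituting into the recovery_index equation gives recovery_index = 6*diet_score + 140.
Linear in diet_score, so extremes are at the endpoints: diet_score = -5 gives recovery_index = 110; diet_score = 4 gives recovery_index = 164.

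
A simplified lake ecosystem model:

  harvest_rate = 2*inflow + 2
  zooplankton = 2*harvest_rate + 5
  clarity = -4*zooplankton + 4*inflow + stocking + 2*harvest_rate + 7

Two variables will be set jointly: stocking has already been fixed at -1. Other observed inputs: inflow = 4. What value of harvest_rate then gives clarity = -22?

With stocking held at -1:
Intervening on harvest_rate fixes its value directly, overriding its dependence on inflow.
Substituting into the clarity equation gives clarity = -6*harvest_rate + 2.
Solve -6*harvest_rate + 2 = -22: harvest_rate = (-22 - 2) / -6 = 4.

harvest_rate = 4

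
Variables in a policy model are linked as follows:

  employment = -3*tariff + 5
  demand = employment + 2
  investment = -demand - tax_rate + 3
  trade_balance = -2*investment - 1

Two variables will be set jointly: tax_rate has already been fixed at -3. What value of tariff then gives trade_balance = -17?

With tax_rate held at -3:
Substituting into the demand equation gives demand = -3*tariff + 7.
So investment = 3*tariff - 1.
Substituting into the trade_balance equation gives trade_balance = -6*tariff + 1.
Solve -6*tariff + 1 = -17: tariff = (-17 - 1) / -6 = 3.

tariff = 3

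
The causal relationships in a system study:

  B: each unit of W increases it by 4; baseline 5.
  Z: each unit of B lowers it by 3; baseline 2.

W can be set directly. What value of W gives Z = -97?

W = 7

Substituting into the Z equation gives Z = -12*W - 13.
Solve -12*W - 13 = -97: W = (-97 + 13) / -12 = 7.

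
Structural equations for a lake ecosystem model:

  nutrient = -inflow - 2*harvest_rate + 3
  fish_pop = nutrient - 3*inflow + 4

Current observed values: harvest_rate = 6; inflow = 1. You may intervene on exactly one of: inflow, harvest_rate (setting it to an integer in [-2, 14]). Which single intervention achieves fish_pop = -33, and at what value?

set inflow = 7

Intervening on inflow: with other inputs at their observed values, fish_pop = -4*inflow - 5. Solving for -33 gives inflow = 7, within [-2, 14].
Intervening on harvest_rate: fish_pop = -2*harvest_rate + 3. Reaching -33 requires harvest_rate = 18, outside [-2, 14].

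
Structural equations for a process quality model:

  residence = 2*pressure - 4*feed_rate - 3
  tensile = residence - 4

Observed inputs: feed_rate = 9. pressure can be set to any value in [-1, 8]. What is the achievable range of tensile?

Substituting into the residence equation gives residence = 2*pressure - 39.
Substituting into the tensile equation gives tensile = 2*pressure - 43.
Linear in pressure, so extremes are at the endpoints: pressure = -1 gives tensile = -45; pressure = 8 gives tensile = -27.

-45 to -27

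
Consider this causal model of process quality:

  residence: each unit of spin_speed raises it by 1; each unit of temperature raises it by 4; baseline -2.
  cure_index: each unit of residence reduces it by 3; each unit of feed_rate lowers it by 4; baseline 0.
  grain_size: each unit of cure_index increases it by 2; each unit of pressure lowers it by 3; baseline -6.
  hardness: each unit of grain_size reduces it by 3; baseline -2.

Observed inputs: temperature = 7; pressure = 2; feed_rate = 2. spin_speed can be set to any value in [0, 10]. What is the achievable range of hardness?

550 to 730

Substituting into the residence equation gives residence = spin_speed + 26.
Substituting into the cure_index equation gives cure_index = -3*spin_speed - 86.
Substituting into the grain_size equation gives grain_size = -6*spin_speed - 184.
So hardness = 18*spin_speed + 550.
Linear in spin_speed, so extremes are at the endpoints: spin_speed = 0 gives hardness = 550; spin_speed = 10 gives hardness = 730.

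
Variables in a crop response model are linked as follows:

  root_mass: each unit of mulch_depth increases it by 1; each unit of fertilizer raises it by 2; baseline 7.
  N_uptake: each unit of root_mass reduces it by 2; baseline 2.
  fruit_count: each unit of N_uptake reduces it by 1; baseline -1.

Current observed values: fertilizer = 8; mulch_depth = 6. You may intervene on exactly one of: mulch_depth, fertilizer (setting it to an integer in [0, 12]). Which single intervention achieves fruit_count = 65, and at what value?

Intervening on mulch_depth: with other inputs at their observed values, fruit_count = 2*mulch_depth + 43. Solving for 65 gives mulch_depth = 11, within [0, 12].
Intervening on fertilizer: fruit_count = 4*fertilizer + 23. Reaching 65 requires fertilizer = 21/2, not an integer.

set mulch_depth = 11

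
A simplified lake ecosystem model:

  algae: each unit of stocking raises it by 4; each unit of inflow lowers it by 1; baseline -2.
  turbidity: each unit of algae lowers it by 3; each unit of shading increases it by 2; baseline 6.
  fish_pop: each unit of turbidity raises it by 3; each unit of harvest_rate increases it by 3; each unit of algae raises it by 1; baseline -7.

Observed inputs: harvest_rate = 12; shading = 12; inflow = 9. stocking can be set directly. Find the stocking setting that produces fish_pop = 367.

Substituting into the algae equation gives algae = 4*stocking - 11.
So turbidity = -12*stocking + 63.
Substituting into the fish_pop equation gives fish_pop = -32*stocking + 207.
Solve -32*stocking + 207 = 367: stocking = (367 - 207) / -32 = -5.

stocking = -5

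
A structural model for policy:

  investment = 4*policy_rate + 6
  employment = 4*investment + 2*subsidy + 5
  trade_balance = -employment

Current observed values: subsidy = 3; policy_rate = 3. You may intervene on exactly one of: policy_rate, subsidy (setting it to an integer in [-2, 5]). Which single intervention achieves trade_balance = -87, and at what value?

Intervening on policy_rate: trade_balance = -16*policy_rate - 35. Reaching -87 requires policy_rate = 13/4, not an integer.
Intervening on subsidy: with other inputs at their observed values, trade_balance = -2*subsidy - 77. Solving for -87 gives subsidy = 5, within [-2, 5].

set subsidy = 5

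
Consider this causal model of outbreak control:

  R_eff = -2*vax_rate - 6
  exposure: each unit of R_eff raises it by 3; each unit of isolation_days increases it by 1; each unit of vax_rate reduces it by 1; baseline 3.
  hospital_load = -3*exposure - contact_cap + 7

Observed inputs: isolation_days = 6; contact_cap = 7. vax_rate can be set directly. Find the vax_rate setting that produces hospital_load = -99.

Substituting into the exposure equation gives exposure = -7*vax_rate - 9.
Substituting into the hospital_load equation gives hospital_load = 21*vax_rate + 27.
Solve 21*vax_rate + 27 = -99: vax_rate = (-99 - 27) / 21 = -6.

vax_rate = -6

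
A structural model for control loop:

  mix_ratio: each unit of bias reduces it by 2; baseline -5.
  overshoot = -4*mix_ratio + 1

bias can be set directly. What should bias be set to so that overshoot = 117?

bias = 12

Substituting into the overshoot equation gives overshoot = 8*bias + 21.
Solve 8*bias + 21 = 117: bias = (117 - 21) / 8 = 12.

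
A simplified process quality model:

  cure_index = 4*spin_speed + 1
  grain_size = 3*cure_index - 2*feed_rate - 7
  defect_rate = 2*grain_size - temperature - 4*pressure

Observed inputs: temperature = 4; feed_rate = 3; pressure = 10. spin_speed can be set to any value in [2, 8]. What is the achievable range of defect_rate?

Substituting into the grain_size equation gives grain_size = 12*spin_speed - 10.
So defect_rate = 24*spin_speed - 64.
Linear in spin_speed, so extremes are at the endpoints: spin_speed = 2 gives defect_rate = -16; spin_speed = 8 gives defect_rate = 128.

-16 to 128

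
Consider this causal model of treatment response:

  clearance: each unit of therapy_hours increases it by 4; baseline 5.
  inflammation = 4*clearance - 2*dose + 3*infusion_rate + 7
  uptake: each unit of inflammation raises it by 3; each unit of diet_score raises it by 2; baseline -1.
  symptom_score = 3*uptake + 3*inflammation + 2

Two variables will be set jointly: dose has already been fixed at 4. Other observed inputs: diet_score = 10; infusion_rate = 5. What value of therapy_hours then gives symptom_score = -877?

therapy_hours = -7

With dose held at 4:
Substituting into the inflammation equation gives inflammation = 16*therapy_hours + 34.
Substituting into the uptake equation gives uptake = 48*therapy_hours + 121.
This gives symptom_score = 192*therapy_hours + 467.
Solve 192*therapy_hours + 467 = -877: therapy_hours = (-877 - 467) / 192 = -7.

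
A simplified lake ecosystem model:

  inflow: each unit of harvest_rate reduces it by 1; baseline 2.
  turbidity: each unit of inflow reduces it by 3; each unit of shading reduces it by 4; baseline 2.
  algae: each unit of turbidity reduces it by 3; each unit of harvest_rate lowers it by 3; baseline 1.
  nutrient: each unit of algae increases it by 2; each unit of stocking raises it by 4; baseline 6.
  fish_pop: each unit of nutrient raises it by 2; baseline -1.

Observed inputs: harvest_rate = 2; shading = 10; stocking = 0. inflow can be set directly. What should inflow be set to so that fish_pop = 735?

Intervening on inflow fixes its value directly, overriding its dependence on harvest_rate.
Substituting into the turbidity equation gives turbidity = -3*inflow - 38.
So algae = 9*inflow + 109.
Substituting into the nutrient equation gives nutrient = 18*inflow + 224.
Substituting into the fish_pop equation gives fish_pop = 36*inflow + 447.
Solve 36*inflow + 447 = 735: inflow = (735 - 447) / 36 = 8.

inflow = 8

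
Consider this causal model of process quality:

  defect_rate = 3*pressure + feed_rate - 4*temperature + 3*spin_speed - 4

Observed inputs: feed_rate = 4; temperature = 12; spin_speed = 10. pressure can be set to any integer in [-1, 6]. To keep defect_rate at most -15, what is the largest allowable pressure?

pressure = 1

Substituting into the defect_rate equation gives defect_rate = 3*pressure - 18.
Require 3*pressure - 18 ≤ -15, so pressure ≤ 1.
The largest integer in [-1, 6] satisfying this is 1.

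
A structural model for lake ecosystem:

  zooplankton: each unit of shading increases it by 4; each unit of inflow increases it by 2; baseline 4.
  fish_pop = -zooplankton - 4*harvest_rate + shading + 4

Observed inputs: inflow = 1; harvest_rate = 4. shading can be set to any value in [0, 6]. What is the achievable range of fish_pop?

Substituting into the zooplankton equation gives zooplankton = 4*shading + 6.
So fish_pop = -3*shading - 18.
Linear in shading, so extremes are at the endpoints: shading = 0 gives fish_pop = -18; shading = 6 gives fish_pop = -36.

-36 to -18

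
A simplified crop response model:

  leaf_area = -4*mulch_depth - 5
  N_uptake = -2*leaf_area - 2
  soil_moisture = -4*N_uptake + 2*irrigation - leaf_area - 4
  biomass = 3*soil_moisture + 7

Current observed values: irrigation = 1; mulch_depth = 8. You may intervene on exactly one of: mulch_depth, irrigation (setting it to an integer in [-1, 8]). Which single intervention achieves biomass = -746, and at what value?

Intervening on mulch_depth: biomass = -84*mulch_depth - 80. Reaching -746 requires mulch_depth = 111/14, not an integer.
Intervening on irrigation: with other inputs at their observed values, biomass = 6*irrigation - 758. Solving for -746 gives irrigation = 2, within [-1, 8].

set irrigation = 2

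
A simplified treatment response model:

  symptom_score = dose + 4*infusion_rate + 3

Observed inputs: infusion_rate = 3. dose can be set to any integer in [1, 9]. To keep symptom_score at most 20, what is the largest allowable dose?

Substituting into the symptom_score equation gives symptom_score = dose + 15.
Require dose + 15 ≤ 20, so dose ≤ 5.
The largest integer in [1, 9] satisfying this is 5.

dose = 5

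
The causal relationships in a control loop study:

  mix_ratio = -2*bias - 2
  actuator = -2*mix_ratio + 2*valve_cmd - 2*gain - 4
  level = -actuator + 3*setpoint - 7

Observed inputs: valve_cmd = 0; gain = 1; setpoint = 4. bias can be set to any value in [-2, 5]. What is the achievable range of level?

Substituting into the actuator equation gives actuator = 4*bias - 2.
This gives level = -4*bias + 7.
Linear in bias, so extremes are at the endpoints: bias = -2 gives level = 15; bias = 5 gives level = -13.

-13 to 15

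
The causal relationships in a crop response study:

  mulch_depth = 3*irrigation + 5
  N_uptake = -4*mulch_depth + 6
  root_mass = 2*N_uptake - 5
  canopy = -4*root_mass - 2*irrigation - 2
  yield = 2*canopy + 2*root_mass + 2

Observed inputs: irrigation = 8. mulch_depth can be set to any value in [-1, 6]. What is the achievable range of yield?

Intervening on mulch_depth fixes its value directly, overriding its dependence on irrigation.
Substituting into the root_mass equation gives root_mass = -8*mulch_depth + 7.
canopy becomes 32*mulch_depth - 46.
Substituting into the yield equation gives yield = 48*mulch_depth - 76.
Linear in mulch_depth, so extremes are at the endpoints: mulch_depth = -1 gives yield = -124; mulch_depth = 6 gives yield = 212.

-124 to 212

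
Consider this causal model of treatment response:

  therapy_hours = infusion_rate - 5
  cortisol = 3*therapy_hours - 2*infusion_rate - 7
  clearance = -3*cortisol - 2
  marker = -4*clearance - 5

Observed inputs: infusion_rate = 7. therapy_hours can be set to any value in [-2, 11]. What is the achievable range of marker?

Intervening on therapy_hours fixes its value directly, overriding its dependence on infusion_rate.
Substituting into the cortisol equation gives cortisol = 3*therapy_hours - 21.
This gives clearance = -9*therapy_hours + 61.
Substituting into the marker equation gives marker = 36*therapy_hours - 249.
Linear in therapy_hours, so extremes are at the endpoints: therapy_hours = -2 gives marker = -321; therapy_hours = 11 gives marker = 147.

-321 to 147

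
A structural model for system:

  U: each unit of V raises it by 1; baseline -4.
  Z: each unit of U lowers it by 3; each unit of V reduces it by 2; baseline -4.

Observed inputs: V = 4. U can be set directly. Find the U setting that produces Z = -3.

U = -3

Intervening on U fixes its value directly, overriding its dependence on V.
Substituting into the Z equation gives Z = -3*U - 12.
Solve -3*U - 12 = -3: U = (-3 + 12) / -3 = -3.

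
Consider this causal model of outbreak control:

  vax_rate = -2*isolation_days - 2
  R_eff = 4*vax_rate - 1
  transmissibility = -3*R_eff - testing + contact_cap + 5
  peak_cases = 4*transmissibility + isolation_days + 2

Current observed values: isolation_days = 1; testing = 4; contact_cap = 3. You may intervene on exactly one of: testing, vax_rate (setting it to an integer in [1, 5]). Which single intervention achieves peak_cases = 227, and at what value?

Intervening on testing: with other inputs at their observed values, peak_cases = -4*testing + 239. Solving for 227 gives testing = 3, within [1, 5].
Intervening on vax_rate: peak_cases = -48*vax_rate + 31. Reaching 227 requires vax_rate = -49/12, not an integer.

set testing = 3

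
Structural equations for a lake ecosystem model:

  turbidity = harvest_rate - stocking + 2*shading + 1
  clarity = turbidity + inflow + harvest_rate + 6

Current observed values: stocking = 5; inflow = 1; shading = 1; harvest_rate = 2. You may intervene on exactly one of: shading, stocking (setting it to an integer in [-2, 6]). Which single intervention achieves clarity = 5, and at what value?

set shading = -1

Intervening on shading: with other inputs at their observed values, clarity = 2*shading + 7. Solving for 5 gives shading = -1, within [-2, 6].
Intervening on stocking: clarity = -stocking + 14. Reaching 5 requires stocking = 9, outside [-2, 6].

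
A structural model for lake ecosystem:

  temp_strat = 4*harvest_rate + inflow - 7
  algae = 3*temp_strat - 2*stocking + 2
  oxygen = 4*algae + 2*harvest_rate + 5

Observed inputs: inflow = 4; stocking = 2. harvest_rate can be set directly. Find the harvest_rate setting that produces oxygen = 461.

Substituting into the temp_strat equation gives temp_strat = 4*harvest_rate - 3.
Substituting into the algae equation gives algae = 12*harvest_rate - 11.
oxygen becomes 50*harvest_rate - 39.
Solve 50*harvest_rate - 39 = 461: harvest_rate = (461 + 39) / 50 = 10.

harvest_rate = 10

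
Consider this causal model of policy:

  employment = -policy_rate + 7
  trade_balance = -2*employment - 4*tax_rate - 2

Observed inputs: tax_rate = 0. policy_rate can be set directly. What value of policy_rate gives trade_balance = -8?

Substituting into the trade_balance equation gives trade_balance = 2*policy_rate - 16.
Solve 2*policy_rate - 16 = -8: policy_rate = (-8 + 16) / 2 = 4.

policy_rate = 4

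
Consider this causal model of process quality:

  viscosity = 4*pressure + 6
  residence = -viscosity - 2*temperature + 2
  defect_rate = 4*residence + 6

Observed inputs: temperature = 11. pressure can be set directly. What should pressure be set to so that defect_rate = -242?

pressure = 9

Substituting into the residence equation gives residence = -4*pressure - 26.
Substituting into the defect_rate equation gives defect_rate = -16*pressure - 98.
Solve -16*pressure - 98 = -242: pressure = (-242 + 98) / -16 = 9.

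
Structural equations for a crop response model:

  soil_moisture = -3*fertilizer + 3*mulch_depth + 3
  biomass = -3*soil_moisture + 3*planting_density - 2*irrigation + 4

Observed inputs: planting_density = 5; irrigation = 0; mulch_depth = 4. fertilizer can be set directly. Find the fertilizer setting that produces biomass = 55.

fertilizer = 9

Substituting into the soil_moisture equation gives soil_moisture = -3*fertilizer + 15.
So biomass = 9*fertilizer - 26.
Solve 9*fertilizer - 26 = 55: fertilizer = (55 + 26) / 9 = 9.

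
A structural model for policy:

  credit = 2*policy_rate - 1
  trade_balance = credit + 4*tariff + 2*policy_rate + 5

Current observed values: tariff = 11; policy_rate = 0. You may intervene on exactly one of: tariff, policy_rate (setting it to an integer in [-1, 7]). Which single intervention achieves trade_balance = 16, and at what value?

Intervening on tariff: with other inputs at their observed values, trade_balance = 4*tariff + 4. Solving for 16 gives tariff = 3, within [-1, 7].
Intervening on policy_rate: trade_balance = 4*policy_rate + 48. Reaching 16 requires policy_rate = -8, outside [-1, 7].

set tariff = 3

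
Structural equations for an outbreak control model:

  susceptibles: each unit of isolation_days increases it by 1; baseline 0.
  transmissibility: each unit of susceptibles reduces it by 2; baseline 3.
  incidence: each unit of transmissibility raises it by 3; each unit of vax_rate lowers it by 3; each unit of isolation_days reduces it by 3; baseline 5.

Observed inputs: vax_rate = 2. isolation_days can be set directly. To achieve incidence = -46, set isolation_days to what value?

isolation_days = 6

Substituting into the transmissibility equation gives transmissibility = -2*isolation_days + 3.
This gives incidence = -9*isolation_days + 8.
Solve -9*isolation_days + 8 = -46: isolation_days = (-46 - 8) / -9 = 6.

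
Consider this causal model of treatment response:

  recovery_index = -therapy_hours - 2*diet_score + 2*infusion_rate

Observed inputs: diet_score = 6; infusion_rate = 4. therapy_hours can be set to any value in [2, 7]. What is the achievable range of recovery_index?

-11 to -6

Substituting into the recovery_index equation gives recovery_index = -therapy_hours - 4.
Linear in therapy_hours, so extremes are at the endpoints: therapy_hours = 2 gives recovery_index = -6; therapy_hours = 7 gives recovery_index = -11.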